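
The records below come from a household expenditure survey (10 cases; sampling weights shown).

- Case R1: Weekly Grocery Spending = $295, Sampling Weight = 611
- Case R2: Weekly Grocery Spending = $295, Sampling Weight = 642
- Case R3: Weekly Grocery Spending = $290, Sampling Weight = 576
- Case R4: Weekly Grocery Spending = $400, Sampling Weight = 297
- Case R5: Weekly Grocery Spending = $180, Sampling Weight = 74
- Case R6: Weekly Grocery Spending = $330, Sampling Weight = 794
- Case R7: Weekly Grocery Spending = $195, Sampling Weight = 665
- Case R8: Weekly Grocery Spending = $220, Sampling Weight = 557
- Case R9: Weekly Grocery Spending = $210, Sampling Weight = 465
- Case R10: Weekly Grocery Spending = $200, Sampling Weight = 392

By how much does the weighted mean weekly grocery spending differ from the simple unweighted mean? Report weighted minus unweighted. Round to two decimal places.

6.40

Unweighted sum = 2615
Unweighted mean = 2615 / 10 = 261.5
Weighted sum = 295×611 + 295×642 + 290×576 + 400×297 + 180×74 + 330×794 + 195×665 + 220×557 + 210×465 + 200×392
  = 180245 + 189390 + 167040 + 118800 + 13320 + 262020 + 129675 + 122540 + 97650 + 78400 = 1359080
Sum of weights = 611 + 642 + 576 + 297 + 74 + 794 + 665 + 557 + 465 + 392 = 5073
Weighted mean = 1359080 / 5073 = 267.90459
Difference (weighted minus unweighted) = 6.4045929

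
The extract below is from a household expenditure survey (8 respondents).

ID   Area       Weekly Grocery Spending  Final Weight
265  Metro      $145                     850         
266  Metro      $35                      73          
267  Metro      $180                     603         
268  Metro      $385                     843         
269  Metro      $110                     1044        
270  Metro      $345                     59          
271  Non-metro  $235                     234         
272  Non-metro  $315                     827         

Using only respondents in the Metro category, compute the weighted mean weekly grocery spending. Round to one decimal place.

Metro rows: 265, 266, 267, 268, 269, 270
Weighted sum = 145×850 + 35×73 + 180×603 + 385×843 + 110×1044 + 345×59
  = 694095
Sum of weights = 850 + 73 + 603 + 843 + 1044 + 59 = 3472
Weighted mean = 694095 / 3472 = 199.91215

199.9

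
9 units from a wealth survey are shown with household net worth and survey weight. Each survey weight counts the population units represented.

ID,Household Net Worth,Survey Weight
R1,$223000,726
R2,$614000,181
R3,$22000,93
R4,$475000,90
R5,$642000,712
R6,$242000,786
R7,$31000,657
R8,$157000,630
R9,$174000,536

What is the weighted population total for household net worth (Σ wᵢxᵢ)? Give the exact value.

1177685000

Weighted total = 223000×726 + 614000×181 + 22000×93 + 475000×90 + 642000×712 + 242000×786 + 31000×657 + 157000×630 + 174000×536
  = 161898000 + 111134000 + 2046000 + 42750000 + 457104000 + 190212000 + 20367000 + 98910000 + 93264000 = 1177685000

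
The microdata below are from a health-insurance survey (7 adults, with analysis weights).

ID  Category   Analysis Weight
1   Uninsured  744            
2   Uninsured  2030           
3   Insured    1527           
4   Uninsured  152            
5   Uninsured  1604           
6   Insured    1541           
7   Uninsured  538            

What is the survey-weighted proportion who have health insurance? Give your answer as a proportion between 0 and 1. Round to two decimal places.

Sum of weights for 'Insured' = 1527 + 1541 = 3068
Total weight = 744 + 2030 + 1527 + 152 + 1604 + 1541 + 538 = 8136
Weighted proportion = 3068 / 8136 = 0.37708948

0.38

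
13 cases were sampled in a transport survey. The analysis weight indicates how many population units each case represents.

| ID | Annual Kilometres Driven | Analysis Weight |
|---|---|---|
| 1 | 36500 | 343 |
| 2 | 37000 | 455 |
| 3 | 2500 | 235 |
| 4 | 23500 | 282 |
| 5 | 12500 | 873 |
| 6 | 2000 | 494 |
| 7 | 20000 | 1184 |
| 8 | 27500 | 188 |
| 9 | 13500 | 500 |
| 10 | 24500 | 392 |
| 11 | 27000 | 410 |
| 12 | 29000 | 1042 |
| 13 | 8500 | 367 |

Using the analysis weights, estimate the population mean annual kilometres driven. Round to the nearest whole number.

Weighted sum = 138081000
Sum of weights = 6765
Weighted mean = 138081000 / 6765 = 20411.086

20411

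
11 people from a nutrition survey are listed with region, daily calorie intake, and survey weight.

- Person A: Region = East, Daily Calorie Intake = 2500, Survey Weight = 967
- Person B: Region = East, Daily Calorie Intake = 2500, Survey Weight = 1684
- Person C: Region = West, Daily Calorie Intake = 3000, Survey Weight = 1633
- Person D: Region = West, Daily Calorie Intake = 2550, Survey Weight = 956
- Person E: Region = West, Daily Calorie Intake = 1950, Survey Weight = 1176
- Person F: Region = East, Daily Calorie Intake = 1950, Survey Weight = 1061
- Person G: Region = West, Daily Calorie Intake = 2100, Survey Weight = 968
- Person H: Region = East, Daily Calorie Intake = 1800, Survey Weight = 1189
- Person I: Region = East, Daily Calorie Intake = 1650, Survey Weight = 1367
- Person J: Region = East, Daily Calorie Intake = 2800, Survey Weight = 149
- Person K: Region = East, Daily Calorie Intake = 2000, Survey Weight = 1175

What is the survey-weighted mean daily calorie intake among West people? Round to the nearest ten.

West rows: C, D, E, G
Weighted sum = 3000×1633 + 2550×956 + 1950×1176 + 2100×968
  = 4899000 + 2437800 + 2293200 + 2032800 = 11662800
Sum of weights = 4733
Weighted mean = 11662800 / 4733 = 2464.1454

2460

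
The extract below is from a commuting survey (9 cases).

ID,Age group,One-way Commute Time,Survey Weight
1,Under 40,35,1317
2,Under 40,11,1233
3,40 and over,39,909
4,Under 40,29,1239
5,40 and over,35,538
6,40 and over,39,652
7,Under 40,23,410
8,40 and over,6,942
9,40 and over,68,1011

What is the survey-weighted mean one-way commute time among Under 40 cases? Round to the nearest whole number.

Under 40 rows: 1, 2, 4, 7
Weighted sum = 105019
Sum of weights = 4199
Weighted mean = 105019 / 4199 = 25.010479

25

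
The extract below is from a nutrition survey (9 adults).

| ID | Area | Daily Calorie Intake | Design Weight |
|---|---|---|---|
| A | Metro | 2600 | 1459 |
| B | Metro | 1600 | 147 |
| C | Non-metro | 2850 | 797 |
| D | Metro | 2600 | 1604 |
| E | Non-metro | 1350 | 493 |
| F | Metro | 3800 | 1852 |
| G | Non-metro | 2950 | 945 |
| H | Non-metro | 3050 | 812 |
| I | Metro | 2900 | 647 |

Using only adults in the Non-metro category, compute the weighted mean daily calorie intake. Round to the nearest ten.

2690

Non-metro rows: C, E, G, H
Weighted sum = 2850×797 + 1350×493 + 2950×945 + 3050×812
  = 2271450 + 665550 + 2787750 + 2476600 = 8201350
Sum of weights = 797 + 493 + 945 + 812 = 3047
Weighted mean = 8201350 / 3047 = 2691.6147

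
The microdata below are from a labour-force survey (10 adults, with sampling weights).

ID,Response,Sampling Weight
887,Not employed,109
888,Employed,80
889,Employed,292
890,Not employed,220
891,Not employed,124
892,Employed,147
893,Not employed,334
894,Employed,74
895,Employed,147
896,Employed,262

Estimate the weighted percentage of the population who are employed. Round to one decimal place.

56.0

Sum of weights for 'Employed' = 80 + 292 + 147 + 74 + 147 + 262 = 1002
Total weight = 109 + 80 + 292 + 220 + 124 + 147 + 334 + 74 + 147 + 262 = 1789
Weighted proportion = 1002 / 1789 = 0.56008944 → 56.008944%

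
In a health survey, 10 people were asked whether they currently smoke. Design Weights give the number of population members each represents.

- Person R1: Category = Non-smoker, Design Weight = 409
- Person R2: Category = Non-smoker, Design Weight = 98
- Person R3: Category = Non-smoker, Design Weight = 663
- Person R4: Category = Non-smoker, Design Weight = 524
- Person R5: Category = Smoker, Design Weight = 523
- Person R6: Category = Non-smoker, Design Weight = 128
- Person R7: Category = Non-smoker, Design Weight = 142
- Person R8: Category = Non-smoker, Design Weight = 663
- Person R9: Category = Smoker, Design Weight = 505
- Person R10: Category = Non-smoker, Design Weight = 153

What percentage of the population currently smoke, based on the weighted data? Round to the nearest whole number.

Sum of weights for 'Smoker' = 523 + 505 = 1028
Total weight = 409 + 98 + 663 + 524 + 523 + 128 + 142 + 663 + 505 + 153 = 3808
Weighted proportion = 1028 / 3808 = 0.26995798 → 26.995798%

27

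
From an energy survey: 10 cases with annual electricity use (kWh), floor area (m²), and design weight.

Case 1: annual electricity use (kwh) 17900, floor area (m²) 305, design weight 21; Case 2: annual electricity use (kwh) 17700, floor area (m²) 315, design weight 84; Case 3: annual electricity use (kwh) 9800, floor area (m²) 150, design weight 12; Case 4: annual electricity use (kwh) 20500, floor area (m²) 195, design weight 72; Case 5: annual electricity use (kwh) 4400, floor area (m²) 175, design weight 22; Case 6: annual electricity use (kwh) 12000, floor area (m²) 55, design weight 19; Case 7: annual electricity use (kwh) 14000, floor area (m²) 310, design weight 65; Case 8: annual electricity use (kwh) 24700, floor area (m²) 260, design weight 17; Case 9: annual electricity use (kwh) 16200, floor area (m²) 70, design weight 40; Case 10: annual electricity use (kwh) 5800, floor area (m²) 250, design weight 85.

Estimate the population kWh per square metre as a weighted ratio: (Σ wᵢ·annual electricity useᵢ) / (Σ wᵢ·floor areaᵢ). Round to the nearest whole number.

61

Σ wᵢ·y = 17900×21 + 17700×84 + 9800×12 + 20500×72 + 4400×22 + 12000×19 + 14000×65 + 24700×17 + 16200×40 + 5800×85
  = 375900 + 1486800 + 117600 + 1476000 + 96800 + 228000 + 910000 + 419900 + 648000 + 493000 = 6252000
Σ wᵢ·x = 102220
Ratio = 6252000 / 102220 = 61.162199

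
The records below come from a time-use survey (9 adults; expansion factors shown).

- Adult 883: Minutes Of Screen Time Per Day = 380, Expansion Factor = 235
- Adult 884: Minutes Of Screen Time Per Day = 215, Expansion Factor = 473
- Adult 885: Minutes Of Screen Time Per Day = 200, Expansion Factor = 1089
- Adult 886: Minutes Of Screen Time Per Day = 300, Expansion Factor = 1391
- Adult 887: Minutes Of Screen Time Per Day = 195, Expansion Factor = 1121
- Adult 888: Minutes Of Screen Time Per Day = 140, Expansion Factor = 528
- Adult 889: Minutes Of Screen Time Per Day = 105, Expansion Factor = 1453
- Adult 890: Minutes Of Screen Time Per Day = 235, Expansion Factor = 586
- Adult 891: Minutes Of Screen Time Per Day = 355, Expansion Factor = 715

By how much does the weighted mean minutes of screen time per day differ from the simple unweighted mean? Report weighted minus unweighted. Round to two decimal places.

Unweighted sum = 2125
Unweighted mean = 2125 / 9 = 236.11111
Weighted sum = 380×235 + 215×473 + 200×1089 + 300×1391 + 195×1121 + 140×528 + 105×1453 + 235×586 + 355×715
  = 89300 + 101695 + 217800 + 417300 + 218595 + 73920 + 152565 + 137710 + 253825 = 1662710
Sum of weights = 235 + 473 + 1089 + 1391 + 1121 + 528 + 1453 + 586 + 715 = 7591
Weighted mean = 1662710 / 7591 = 219.03702
Difference (weighted minus unweighted) = -17.074094

-17.07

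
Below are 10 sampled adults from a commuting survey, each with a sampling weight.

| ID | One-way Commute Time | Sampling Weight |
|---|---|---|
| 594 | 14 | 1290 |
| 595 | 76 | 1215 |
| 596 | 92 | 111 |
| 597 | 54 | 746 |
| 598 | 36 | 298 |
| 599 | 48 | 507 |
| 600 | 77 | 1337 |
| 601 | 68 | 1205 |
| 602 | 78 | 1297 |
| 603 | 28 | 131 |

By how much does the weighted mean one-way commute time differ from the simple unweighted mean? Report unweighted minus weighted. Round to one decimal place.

-2.6

Unweighted sum = 14 + 76 + 92 + 54 + 36 + 48 + 77 + 68 + 78 + 28 = 571
Unweighted mean = 571 / 10 = 57.1
Weighted sum = 14×1290 + 76×1215 + 92×111 + 54×746 + 36×298 + 48×507 + 77×1337 + 68×1205 + 78×1297 + 28×131
  = 18060 + 92340 + 10212 + 40284 + 10728 + 24336 + 102949 + 81940 + 101166 + 3668 = 485683
Sum of weights = 1290 + 1215 + 111 + 746 + 298 + 507 + 1337 + 1205 + 1297 + 131 = 8137
Weighted mean = 485683 / 8137 = 59.688214
Difference (unweighted minus weighted) = -2.5882143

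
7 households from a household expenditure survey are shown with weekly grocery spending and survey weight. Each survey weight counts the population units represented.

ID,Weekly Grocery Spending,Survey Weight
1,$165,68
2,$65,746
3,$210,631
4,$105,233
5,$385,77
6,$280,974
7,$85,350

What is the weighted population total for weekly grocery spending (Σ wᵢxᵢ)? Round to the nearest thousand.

Weighted total = 165×68 + 65×746 + 210×631 + 105×233 + 385×77 + 280×974 + 85×350
  = 11220 + 48490 + 132510 + 24465 + 29645 + 272720 + 29750 = 548800

549000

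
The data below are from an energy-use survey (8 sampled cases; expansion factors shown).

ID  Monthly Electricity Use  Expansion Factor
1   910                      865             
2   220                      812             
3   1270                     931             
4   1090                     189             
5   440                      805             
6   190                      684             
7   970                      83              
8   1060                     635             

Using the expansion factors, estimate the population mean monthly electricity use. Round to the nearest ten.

Weighted sum = 910×865 + 220×812 + 1270×931 + 1090×189 + 440×805 + 190×684 + 970×83 + 1060×635
  = 787150 + 178640 + 1182370 + 206010 + 354200 + 129960 + 80510 + 673100 = 3591940
Sum of weights = 865 + 812 + 931 + 189 + 805 + 684 + 83 + 635 = 5004
Weighted mean = 3591940 / 5004 = 717.81375

720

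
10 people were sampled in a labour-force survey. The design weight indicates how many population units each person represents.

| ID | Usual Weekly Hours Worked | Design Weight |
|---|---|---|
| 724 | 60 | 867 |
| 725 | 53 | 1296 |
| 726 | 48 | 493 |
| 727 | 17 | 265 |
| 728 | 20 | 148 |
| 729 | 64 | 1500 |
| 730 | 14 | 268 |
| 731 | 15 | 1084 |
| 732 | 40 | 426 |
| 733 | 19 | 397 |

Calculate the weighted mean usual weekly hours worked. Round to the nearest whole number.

Weighted sum = 60×867 + 53×1296 + 48×493 + 17×265 + 20×148 + 64×1500 + 14×268 + 15×1084 + 40×426 + 19×397
  = 52020 + 68688 + 23664 + 4505 + 2960 + 96000 + 3752 + 16260 + 17040 + 7543 = 292432
Sum of weights = 867 + 1296 + 493 + 265 + 148 + 1500 + 268 + 1084 + 426 + 397 = 6744
Weighted mean = 292432 / 6744 = 43.361803

43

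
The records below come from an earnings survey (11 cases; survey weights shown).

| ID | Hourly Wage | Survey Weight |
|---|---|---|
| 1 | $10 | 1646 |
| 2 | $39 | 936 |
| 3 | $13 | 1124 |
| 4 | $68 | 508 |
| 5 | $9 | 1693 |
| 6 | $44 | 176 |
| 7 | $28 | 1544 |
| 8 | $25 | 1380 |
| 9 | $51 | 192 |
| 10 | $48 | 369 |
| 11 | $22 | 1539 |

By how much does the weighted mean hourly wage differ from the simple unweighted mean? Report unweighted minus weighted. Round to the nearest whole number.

Unweighted sum = 357
Unweighted mean = 357 / 11 = 32.454545
Weighted sum = 10×1646 + 39×936 + 13×1124 + 68×508 + 9×1693 + 44×176 + 28×1544 + 25×1380 + 51×192 + 48×369 + 22×1539
  = 16460 + 36504 + 14612 + 34544 + 15237 + 7744 + 43232 + 34500 + 9792 + 17712 + 33858 = 264195
Sum of weights = 1646 + 936 + 1124 + 508 + 1693 + 176 + 1544 + 1380 + 192 + 369 + 1539 = 11107
Weighted mean = 264195 / 11107 = 23.786351
Difference (unweighted minus weighted) = 8.6681945

9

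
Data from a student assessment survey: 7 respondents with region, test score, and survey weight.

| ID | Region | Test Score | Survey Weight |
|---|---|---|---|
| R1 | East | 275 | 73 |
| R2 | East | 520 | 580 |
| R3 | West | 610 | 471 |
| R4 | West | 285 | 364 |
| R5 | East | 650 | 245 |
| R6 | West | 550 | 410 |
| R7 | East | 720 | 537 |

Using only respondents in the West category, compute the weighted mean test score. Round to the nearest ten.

West rows: R3, R4, R6
Weighted sum = 610×471 + 285×364 + 550×410
  = 616550
Sum of weights = 471 + 364 + 410 = 1245
Weighted mean = 616550 / 1245 = 495.22088

500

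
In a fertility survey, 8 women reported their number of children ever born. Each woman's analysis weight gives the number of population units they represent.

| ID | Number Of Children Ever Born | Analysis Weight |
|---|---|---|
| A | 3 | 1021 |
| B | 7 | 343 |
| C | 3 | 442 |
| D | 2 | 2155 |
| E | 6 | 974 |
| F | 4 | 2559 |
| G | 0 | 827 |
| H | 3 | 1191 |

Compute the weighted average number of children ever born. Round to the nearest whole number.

Weighted sum = 30753
Sum of weights = 9512
Weighted mean = 30753 / 9512 = 3.233074

3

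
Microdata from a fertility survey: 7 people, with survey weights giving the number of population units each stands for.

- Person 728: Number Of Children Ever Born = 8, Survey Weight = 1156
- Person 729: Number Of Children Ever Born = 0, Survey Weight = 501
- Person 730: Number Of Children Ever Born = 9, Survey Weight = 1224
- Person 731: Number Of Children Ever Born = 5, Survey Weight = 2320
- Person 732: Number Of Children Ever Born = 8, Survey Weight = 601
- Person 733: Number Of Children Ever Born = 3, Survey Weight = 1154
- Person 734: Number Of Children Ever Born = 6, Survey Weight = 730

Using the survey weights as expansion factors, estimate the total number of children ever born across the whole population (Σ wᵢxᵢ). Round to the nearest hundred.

44500

Weighted total = 8×1156 + 0×501 + 9×1224 + 5×2320 + 8×601 + 3×1154 + 6×730
  = 9248 + 0 + 11016 + 11600 + 4808 + 3462 + 4380 = 44514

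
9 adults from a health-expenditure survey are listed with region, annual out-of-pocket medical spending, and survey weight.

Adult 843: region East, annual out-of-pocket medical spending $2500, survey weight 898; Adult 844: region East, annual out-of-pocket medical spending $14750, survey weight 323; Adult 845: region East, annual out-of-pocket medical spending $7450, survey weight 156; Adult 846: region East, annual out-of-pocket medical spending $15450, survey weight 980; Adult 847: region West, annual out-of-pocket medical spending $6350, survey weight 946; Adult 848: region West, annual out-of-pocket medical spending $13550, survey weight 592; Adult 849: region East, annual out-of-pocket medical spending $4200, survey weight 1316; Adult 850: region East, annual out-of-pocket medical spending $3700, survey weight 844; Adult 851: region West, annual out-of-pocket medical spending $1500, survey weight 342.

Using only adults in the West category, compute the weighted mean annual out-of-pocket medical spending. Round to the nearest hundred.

West rows: 847, 848, 851
Weighted sum = 6350×946 + 13550×592 + 1500×342
  = 6007100 + 8021600 + 513000 = 14541700
Sum of weights = 946 + 592 + 342 = 1880
Weighted mean = 14541700 / 1880 = 7734.9468

7700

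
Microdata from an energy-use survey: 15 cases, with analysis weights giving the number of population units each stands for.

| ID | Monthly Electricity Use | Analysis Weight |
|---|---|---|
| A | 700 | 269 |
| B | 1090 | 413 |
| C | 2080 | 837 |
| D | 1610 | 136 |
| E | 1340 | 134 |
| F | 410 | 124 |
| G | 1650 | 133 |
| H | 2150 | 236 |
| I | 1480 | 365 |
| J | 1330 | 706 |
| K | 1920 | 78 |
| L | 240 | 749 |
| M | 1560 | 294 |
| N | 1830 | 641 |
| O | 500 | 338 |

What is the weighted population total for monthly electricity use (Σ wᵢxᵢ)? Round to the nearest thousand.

7165000

Weighted total = 7165010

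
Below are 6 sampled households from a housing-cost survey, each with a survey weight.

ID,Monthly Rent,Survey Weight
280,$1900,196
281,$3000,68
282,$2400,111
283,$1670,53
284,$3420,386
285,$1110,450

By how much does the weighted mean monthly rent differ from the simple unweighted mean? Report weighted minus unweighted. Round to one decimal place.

Unweighted sum = 13500
Unweighted mean = 13500 / 6 = 2250
Weighted sum = 1900×196 + 3000×68 + 2400×111 + 1670×53 + 3420×386 + 1110×450
  = 372400 + 204000 + 266400 + 88510 + 1320120 + 499500 = 2750930
Sum of weights = 1264
Weighted mean = 2750930 / 1264 = 2176.3687
Difference (weighted minus unweighted) = -73.631329

-73.6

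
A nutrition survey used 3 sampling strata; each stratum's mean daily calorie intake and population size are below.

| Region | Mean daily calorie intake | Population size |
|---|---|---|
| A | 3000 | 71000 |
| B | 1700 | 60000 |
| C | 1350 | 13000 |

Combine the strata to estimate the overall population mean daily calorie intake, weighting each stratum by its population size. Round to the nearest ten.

Σ Nₕ·x̄ₕ = 3000×71000 + 1700×60000 + 1350×13000
  = 213000000 + 102000000 + 17550000 = 332550000
Σ Nₕ = 71000 + 60000 + 13000 = 144000
Overall mean = 332550000 / 144000 = 2309.375

2310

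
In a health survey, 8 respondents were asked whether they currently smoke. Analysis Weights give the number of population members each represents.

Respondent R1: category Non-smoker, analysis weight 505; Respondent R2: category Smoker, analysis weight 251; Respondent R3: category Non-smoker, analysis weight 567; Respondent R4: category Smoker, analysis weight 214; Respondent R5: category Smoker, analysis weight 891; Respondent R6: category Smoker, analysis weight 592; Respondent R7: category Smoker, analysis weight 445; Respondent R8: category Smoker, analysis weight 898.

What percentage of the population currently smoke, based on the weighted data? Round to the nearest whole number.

Sum of weights for 'Smoker' = 251 + 214 + 891 + 592 + 445 + 898 = 3291
Total weight = 505 + 251 + 567 + 214 + 891 + 592 + 445 + 898 = 4363
Weighted proportion = 3291 / 4363 = 0.7542975 → 75.42975%

75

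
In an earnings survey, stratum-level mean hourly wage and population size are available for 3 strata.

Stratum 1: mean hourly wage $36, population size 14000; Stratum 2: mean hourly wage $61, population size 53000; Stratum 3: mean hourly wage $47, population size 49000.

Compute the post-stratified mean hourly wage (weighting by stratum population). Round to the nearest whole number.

Σ Nₕ·x̄ₕ = 36×14000 + 61×53000 + 47×49000
  = 504000 + 3233000 + 2303000 = 6040000
Σ Nₕ = 14000 + 53000 + 49000 = 116000
Overall mean = 6040000 / 116000 = 52.068966

52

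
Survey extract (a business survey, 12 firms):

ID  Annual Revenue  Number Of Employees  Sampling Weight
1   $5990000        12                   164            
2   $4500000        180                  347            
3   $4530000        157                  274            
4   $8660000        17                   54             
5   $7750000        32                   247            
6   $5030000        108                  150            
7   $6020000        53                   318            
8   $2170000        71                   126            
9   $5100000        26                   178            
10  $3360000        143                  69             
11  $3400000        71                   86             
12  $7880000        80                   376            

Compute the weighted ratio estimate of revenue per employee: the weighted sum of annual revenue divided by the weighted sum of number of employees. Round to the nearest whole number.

64629

Σ wᵢ·y = 5990000×164 + 4500000×347 + 4530000×274 + 8660000×54 + 7750000×247 + 5030000×150 + 6020000×318 + 2170000×126 + 5100000×178 + 3360000×69 + 3400000×86 + 7880000×376
  = 982360000 + 1561500000 + 1241220000 + 467640000 + 1914250000 + 754500000 + 1914360000 + 273420000 + 907800000 + 231840000 + 292400000 + 2962880000 = 13504170000
Σ wᵢ·x = 12×164 + 180×347 + 157×274 + 17×54 + 32×247 + 108×150 + 53×318 + 71×126 + 26×178 + 143×69 + 71×86 + 80×376
  = 1968 + 62460 + 43018 + 918 + 7904 + 16200 + 16854 + 8946 + 4628 + 9867 + 6106 + 30080 = 208949
Ratio = 13504170000 / 208949 = 64629.024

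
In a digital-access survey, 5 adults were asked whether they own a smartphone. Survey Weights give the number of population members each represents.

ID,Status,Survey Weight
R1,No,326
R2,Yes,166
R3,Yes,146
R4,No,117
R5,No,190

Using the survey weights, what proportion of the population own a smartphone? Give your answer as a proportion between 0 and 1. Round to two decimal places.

Sum of weights for 'Yes' = 166 + 146 = 312
Total weight = 945
Weighted proportion = 312 / 945 = 0.33015873

0.33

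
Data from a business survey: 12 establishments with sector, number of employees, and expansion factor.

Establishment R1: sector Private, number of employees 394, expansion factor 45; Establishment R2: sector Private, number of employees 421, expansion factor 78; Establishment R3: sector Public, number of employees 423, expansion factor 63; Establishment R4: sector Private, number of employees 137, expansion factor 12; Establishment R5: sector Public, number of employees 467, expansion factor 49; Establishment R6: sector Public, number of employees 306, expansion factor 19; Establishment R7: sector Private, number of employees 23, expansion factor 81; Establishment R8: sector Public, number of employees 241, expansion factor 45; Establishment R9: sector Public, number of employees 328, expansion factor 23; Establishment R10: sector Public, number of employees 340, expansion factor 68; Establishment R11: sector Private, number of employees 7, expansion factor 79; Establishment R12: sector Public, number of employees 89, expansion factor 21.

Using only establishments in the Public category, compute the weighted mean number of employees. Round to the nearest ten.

Public rows: R3, R5, R6, R8, R9, R10, R12
Weighted sum = 423×63 + 467×49 + 306×19 + 241×45 + 328×23 + 340×68 + 89×21
  = 26649 + 22883 + 5814 + 10845 + 7544 + 23120 + 1869 = 98724
Sum of weights = 288
Weighted mean = 98724 / 288 = 342.79167

340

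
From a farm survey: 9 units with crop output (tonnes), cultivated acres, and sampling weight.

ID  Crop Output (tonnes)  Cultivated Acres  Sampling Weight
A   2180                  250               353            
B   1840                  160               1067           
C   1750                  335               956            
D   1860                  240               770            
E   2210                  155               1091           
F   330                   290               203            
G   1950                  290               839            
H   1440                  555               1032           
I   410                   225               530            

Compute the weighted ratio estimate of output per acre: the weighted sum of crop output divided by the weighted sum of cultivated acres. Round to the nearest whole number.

Σ wᵢ·y = 2180×353 + 1840×1067 + 1750×956 + 1860×770 + 2210×1091 + 330×203 + 1950×839 + 1440×1032 + 410×530
  = 11655550
Σ wᵢ·x = 250×353 + 160×1067 + 335×956 + 240×770 + 155×1091 + 290×203 + 290×839 + 555×1032 + 225×530
  = 88250 + 170720 + 320260 + 184800 + 169105 + 58870 + 243310 + 572760 + 119250 = 1927325
Ratio = 11655550 / 1927325 = 6.047527

6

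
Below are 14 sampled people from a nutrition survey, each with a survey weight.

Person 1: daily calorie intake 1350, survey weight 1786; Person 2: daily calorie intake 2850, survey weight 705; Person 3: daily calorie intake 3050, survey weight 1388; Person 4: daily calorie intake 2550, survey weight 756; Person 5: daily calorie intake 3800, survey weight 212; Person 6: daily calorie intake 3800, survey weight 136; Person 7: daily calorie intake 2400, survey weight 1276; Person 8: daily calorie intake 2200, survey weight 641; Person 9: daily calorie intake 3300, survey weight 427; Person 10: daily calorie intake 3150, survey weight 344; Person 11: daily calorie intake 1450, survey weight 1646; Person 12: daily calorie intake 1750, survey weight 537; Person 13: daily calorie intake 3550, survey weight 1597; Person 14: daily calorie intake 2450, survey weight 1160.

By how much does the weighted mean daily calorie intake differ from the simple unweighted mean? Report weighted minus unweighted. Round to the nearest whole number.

Unweighted sum = 37650
Unweighted mean = 37650 / 14 = 2689.2857
Weighted sum = 30707050
Sum of weights = 12611
Weighted mean = 30707050 / 12611 = 2434.9417
Difference (weighted minus unweighted) = -254.344

-254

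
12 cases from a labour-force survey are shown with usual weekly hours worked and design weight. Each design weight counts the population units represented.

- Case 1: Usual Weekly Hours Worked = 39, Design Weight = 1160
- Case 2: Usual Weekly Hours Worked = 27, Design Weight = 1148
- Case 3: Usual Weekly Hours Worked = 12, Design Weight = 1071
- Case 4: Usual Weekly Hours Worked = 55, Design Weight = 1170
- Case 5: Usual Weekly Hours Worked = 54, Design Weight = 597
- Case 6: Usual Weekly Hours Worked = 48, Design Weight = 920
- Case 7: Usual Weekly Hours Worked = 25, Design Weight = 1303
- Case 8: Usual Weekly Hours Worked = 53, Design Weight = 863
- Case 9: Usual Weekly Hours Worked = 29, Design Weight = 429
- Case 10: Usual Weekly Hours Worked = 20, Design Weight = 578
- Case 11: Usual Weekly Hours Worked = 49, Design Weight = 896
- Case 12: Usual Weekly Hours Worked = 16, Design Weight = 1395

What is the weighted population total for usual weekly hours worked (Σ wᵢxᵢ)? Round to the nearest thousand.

398000

Weighted total = 39×1160 + 27×1148 + 12×1071 + 55×1170 + 54×597 + 48×920 + 25×1303 + 53×863 + 29×429 + 20×578 + 49×896 + 16×1395
  = 398375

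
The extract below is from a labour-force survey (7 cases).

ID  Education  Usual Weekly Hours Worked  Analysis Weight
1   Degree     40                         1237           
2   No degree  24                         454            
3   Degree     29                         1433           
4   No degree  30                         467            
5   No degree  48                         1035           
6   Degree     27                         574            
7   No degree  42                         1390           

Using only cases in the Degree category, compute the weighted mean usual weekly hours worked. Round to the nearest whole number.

33

Degree rows: 1, 3, 6
Weighted sum = 40×1237 + 29×1433 + 27×574
  = 106535
Sum of weights = 3244
Weighted mean = 106535 / 3244 = 32.840629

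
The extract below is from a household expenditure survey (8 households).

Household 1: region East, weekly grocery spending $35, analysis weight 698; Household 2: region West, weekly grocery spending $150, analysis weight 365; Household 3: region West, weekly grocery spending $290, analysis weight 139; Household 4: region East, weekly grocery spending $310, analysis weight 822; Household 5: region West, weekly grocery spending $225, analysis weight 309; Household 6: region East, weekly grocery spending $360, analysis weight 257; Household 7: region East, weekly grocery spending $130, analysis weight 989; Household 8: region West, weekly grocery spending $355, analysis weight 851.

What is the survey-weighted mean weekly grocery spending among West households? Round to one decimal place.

West rows: 2, 3, 5, 8
Weighted sum = 150×365 + 290×139 + 225×309 + 355×851
  = 466690
Sum of weights = 365 + 139 + 309 + 851 = 1664
Weighted mean = 466690 / 1664 = 280.46274

280.5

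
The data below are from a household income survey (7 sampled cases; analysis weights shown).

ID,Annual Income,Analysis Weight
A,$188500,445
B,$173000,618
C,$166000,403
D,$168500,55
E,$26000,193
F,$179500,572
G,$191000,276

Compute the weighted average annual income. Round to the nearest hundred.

166800

Weighted sum = 188500×445 + 173000×618 + 166000×403 + 168500×55 + 26000×193 + 179500×572 + 191000×276
  = 83882500 + 106914000 + 66898000 + 9267500 + 5018000 + 102674000 + 52716000 = 427370000
Sum of weights = 445 + 618 + 403 + 55 + 193 + 572 + 276 = 2562
Weighted mean = 427370000 / 2562 = 166811.09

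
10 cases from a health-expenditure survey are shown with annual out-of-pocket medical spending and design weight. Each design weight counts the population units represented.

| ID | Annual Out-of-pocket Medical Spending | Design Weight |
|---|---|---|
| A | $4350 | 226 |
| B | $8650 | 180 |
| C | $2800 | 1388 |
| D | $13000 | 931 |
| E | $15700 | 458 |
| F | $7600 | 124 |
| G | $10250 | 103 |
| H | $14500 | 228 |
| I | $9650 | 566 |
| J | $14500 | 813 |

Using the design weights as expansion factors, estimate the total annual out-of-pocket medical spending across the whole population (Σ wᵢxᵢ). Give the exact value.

Weighted total = 4350×226 + 8650×180 + 2800×1388 + 13000×931 + 15700×458 + 7600×124 + 10250×103 + 14500×228 + 9650×566 + 14500×813
  = 983100 + 1557000 + 3886400 + 12103000 + 7190600 + 942400 + 1055750 + 3306000 + 5461900 + 11788500 = 48274650

48274650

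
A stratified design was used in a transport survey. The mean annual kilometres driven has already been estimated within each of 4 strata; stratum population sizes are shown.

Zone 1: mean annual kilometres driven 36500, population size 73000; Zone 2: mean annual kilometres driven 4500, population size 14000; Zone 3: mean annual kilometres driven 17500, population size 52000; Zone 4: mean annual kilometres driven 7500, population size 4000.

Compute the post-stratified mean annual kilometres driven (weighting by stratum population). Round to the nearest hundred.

Σ Nₕ·x̄ₕ = 36500×73000 + 4500×14000 + 17500×52000 + 7500×4000
  = 2664500000 + 63000000 + 910000000 + 30000000 = 3667500000
Σ Nₕ = 73000 + 14000 + 52000 + 4000 = 143000
Overall mean = 3667500000 / 143000 = 25646.853

25600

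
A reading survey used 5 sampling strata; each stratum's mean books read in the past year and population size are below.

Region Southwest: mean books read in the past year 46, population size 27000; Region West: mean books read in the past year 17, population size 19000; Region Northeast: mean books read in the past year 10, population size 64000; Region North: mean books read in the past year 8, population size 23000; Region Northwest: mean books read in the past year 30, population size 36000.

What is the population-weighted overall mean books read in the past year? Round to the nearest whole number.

Σ Nₕ·x̄ₕ = 46×27000 + 17×19000 + 10×64000 + 8×23000 + 30×36000
  = 1242000 + 323000 + 640000 + 184000 + 1080000 = 3469000
Σ Nₕ = 27000 + 19000 + 64000 + 23000 + 36000 = 169000
Overall mean = 3469000 / 169000 = 20.526627

21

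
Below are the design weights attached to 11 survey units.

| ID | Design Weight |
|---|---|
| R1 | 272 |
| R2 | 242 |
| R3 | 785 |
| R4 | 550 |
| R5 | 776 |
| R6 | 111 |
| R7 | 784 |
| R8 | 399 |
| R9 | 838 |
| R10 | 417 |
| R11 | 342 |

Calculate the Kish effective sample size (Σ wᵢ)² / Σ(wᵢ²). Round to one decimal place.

8.9

Σ wᵢ = 272 + 242 + 785 + 550 + 776 + 111 + 784 + 399 + 838 + 417 + 342 = 5516
Σ wᵢ² = 3432724
n_eff = 5516² / 3432724 = 30426256 / 3432724 = 8.8635894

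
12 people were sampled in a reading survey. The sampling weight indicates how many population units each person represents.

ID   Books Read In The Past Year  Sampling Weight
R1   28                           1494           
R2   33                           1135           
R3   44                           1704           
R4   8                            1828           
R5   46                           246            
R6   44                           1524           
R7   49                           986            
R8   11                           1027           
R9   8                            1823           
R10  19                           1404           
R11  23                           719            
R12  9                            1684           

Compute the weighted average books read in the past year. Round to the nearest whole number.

24

Weighted sum = 28×1494 + 33×1135 + 44×1704 + 8×1828 + 46×246 + 44×1524 + 49×986 + 11×1027 + 8×1823 + 19×1404 + 23×719 + 9×1684
  = 379823
Sum of weights = 1494 + 1135 + 1704 + 1828 + 246 + 1524 + 986 + 1027 + 1823 + 1404 + 719 + 1684 = 15574
Weighted mean = 379823 / 15574 = 24.388275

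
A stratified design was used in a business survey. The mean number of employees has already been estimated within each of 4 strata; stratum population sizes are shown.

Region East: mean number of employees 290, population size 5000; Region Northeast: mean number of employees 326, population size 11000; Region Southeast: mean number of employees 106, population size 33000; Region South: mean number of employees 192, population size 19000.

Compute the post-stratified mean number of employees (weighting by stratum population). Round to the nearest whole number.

Σ Nₕ·x̄ₕ = 290×5000 + 326×11000 + 106×33000 + 192×19000
  = 12182000
Σ Nₕ = 5000 + 11000 + 33000 + 19000 = 68000
Overall mean = 12182000 / 68000 = 179.14706

179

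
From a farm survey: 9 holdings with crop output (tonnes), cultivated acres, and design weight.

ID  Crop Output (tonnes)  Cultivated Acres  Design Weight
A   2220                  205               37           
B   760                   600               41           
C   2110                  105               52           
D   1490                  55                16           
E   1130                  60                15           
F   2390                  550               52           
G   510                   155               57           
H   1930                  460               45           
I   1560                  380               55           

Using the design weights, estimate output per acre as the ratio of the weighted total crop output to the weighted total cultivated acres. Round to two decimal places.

4.98

Σ wᵢ·y = 2220×37 + 760×41 + 2110×52 + 1490×16 + 1130×15 + 2390×52 + 510×57 + 1930×45 + 1560×55
  = 589810
Σ wᵢ·x = 205×37 + 600×41 + 105×52 + 55×16 + 60×15 + 550×52 + 155×57 + 460×45 + 380×55
  = 118460
Ratio = 589810 / 118460 = 4.9789802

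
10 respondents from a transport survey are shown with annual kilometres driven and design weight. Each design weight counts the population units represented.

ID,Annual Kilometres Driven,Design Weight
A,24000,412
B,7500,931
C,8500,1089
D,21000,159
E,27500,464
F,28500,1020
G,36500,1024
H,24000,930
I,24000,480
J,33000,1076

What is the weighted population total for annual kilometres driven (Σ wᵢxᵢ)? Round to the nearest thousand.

Weighted total = 24000×412 + 7500×931 + 8500×1089 + 21000×159 + 27500×464 + 28500×1020 + 36500×1024 + 24000×930 + 24000×480 + 33000×1076
  = 178020000

178020000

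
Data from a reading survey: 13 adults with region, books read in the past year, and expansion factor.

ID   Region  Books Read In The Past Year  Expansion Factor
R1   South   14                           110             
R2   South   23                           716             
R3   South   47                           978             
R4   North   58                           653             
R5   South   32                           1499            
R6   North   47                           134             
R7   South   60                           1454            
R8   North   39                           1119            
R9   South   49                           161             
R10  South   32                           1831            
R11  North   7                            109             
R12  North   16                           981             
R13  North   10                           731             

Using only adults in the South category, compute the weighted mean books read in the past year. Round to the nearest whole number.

39

South rows: R1, R2, R3, R5, R7, R9, R10
Weighted sum = 14×110 + 23×716 + 47×978 + 32×1499 + 60×1454 + 49×161 + 32×1831
  = 1540 + 16468 + 45966 + 47968 + 87240 + 7889 + 58592 = 265663
Sum of weights = 110 + 716 + 978 + 1499 + 1454 + 161 + 1831 = 6749
Weighted mean = 265663 / 6749 = 39.363313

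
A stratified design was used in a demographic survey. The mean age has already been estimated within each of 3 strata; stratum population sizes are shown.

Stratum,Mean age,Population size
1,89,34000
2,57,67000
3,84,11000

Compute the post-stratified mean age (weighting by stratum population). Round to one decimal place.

69.4

Σ Nₕ·x̄ₕ = 89×34000 + 57×67000 + 84×11000
  = 3026000 + 3819000 + 924000 = 7769000
Σ Nₕ = 112000
Overall mean = 7769000 / 112000 = 69.366071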